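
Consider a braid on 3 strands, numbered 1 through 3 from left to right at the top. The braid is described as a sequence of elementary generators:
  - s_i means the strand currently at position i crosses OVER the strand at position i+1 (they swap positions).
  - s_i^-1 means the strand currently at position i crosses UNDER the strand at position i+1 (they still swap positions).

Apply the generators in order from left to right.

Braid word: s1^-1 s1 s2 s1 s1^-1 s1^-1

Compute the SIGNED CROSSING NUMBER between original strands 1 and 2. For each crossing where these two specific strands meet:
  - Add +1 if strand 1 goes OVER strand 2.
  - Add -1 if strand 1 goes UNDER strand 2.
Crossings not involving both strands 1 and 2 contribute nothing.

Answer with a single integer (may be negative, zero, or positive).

Answer: -2

Derivation:
Gen 1: 1 under 2. Both 1&2? yes. Contrib: -1. Sum: -1
Gen 2: 2 over 1. Both 1&2? yes. Contrib: -1. Sum: -2
Gen 3: crossing 2x3. Both 1&2? no. Sum: -2
Gen 4: crossing 1x3. Both 1&2? no. Sum: -2
Gen 5: crossing 3x1. Both 1&2? no. Sum: -2
Gen 6: crossing 1x3. Both 1&2? no. Sum: -2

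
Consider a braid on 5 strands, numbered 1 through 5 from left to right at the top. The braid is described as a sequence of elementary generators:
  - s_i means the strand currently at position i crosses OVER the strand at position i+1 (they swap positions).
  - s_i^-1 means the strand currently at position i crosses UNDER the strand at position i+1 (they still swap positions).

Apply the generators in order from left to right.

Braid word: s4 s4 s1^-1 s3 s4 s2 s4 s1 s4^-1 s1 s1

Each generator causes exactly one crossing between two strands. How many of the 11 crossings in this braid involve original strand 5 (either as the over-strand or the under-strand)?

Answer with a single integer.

Answer: 5

Derivation:
Gen 1: crossing 4x5. Involves strand 5? yes. Count so far: 1
Gen 2: crossing 5x4. Involves strand 5? yes. Count so far: 2
Gen 3: crossing 1x2. Involves strand 5? no. Count so far: 2
Gen 4: crossing 3x4. Involves strand 5? no. Count so far: 2
Gen 5: crossing 3x5. Involves strand 5? yes. Count so far: 3
Gen 6: crossing 1x4. Involves strand 5? no. Count so far: 3
Gen 7: crossing 5x3. Involves strand 5? yes. Count so far: 4
Gen 8: crossing 2x4. Involves strand 5? no. Count so far: 4
Gen 9: crossing 3x5. Involves strand 5? yes. Count so far: 5
Gen 10: crossing 4x2. Involves strand 5? no. Count so far: 5
Gen 11: crossing 2x4. Involves strand 5? no. Count so far: 5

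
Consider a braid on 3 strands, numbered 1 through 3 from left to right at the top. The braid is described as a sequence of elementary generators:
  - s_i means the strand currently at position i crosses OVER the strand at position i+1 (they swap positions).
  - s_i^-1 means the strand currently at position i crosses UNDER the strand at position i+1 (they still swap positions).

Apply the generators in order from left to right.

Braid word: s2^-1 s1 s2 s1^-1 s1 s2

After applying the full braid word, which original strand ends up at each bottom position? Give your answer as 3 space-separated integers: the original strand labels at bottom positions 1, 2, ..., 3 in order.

Gen 1 (s2^-1): strand 2 crosses under strand 3. Perm now: [1 3 2]
Gen 2 (s1): strand 1 crosses over strand 3. Perm now: [3 1 2]
Gen 3 (s2): strand 1 crosses over strand 2. Perm now: [3 2 1]
Gen 4 (s1^-1): strand 3 crosses under strand 2. Perm now: [2 3 1]
Gen 5 (s1): strand 2 crosses over strand 3. Perm now: [3 2 1]
Gen 6 (s2): strand 2 crosses over strand 1. Perm now: [3 1 2]

Answer: 3 1 2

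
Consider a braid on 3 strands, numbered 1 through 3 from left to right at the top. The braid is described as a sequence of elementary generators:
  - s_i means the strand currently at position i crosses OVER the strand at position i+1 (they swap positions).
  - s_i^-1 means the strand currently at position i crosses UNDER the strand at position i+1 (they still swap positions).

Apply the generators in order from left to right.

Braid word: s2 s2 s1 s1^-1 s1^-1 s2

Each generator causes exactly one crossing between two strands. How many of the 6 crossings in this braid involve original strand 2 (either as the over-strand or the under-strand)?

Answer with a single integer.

Gen 1: crossing 2x3. Involves strand 2? yes. Count so far: 1
Gen 2: crossing 3x2. Involves strand 2? yes. Count so far: 2
Gen 3: crossing 1x2. Involves strand 2? yes. Count so far: 3
Gen 4: crossing 2x1. Involves strand 2? yes. Count so far: 4
Gen 5: crossing 1x2. Involves strand 2? yes. Count so far: 5
Gen 6: crossing 1x3. Involves strand 2? no. Count so far: 5

Answer: 5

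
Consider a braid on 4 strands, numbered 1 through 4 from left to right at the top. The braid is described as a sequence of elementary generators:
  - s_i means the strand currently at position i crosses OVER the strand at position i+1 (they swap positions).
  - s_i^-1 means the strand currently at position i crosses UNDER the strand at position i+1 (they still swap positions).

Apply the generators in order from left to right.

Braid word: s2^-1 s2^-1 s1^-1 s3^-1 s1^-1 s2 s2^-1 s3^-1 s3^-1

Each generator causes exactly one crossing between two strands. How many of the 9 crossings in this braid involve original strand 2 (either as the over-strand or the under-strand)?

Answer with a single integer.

Gen 1: crossing 2x3. Involves strand 2? yes. Count so far: 1
Gen 2: crossing 3x2. Involves strand 2? yes. Count so far: 2
Gen 3: crossing 1x2. Involves strand 2? yes. Count so far: 3
Gen 4: crossing 3x4. Involves strand 2? no. Count so far: 3
Gen 5: crossing 2x1. Involves strand 2? yes. Count so far: 4
Gen 6: crossing 2x4. Involves strand 2? yes. Count so far: 5
Gen 7: crossing 4x2. Involves strand 2? yes. Count so far: 6
Gen 8: crossing 4x3. Involves strand 2? no. Count so far: 6
Gen 9: crossing 3x4. Involves strand 2? no. Count so far: 6

Answer: 6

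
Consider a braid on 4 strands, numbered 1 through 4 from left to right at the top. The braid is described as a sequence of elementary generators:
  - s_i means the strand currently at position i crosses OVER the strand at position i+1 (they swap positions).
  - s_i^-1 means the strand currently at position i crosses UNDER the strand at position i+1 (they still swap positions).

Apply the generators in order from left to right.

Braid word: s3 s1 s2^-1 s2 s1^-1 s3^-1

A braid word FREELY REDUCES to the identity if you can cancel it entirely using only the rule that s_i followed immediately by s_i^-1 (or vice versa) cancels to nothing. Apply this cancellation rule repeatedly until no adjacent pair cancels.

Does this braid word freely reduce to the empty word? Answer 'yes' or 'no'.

Gen 1 (s3): push. Stack: [s3]
Gen 2 (s1): push. Stack: [s3 s1]
Gen 3 (s2^-1): push. Stack: [s3 s1 s2^-1]
Gen 4 (s2): cancels prior s2^-1. Stack: [s3 s1]
Gen 5 (s1^-1): cancels prior s1. Stack: [s3]
Gen 6 (s3^-1): cancels prior s3. Stack: []
Reduced word: (empty)

Answer: yes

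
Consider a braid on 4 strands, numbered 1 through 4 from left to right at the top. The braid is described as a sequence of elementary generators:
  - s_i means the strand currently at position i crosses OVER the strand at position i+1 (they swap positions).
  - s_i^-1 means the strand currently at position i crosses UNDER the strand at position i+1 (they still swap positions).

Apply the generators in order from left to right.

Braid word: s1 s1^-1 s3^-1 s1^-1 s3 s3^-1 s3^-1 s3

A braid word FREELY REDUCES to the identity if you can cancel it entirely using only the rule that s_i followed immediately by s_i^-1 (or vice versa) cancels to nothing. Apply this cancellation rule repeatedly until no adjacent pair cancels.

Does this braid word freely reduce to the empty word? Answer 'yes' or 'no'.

Answer: no

Derivation:
Gen 1 (s1): push. Stack: [s1]
Gen 2 (s1^-1): cancels prior s1. Stack: []
Gen 3 (s3^-1): push. Stack: [s3^-1]
Gen 4 (s1^-1): push. Stack: [s3^-1 s1^-1]
Gen 5 (s3): push. Stack: [s3^-1 s1^-1 s3]
Gen 6 (s3^-1): cancels prior s3. Stack: [s3^-1 s1^-1]
Gen 7 (s3^-1): push. Stack: [s3^-1 s1^-1 s3^-1]
Gen 8 (s3): cancels prior s3^-1. Stack: [s3^-1 s1^-1]
Reduced word: s3^-1 s1^-1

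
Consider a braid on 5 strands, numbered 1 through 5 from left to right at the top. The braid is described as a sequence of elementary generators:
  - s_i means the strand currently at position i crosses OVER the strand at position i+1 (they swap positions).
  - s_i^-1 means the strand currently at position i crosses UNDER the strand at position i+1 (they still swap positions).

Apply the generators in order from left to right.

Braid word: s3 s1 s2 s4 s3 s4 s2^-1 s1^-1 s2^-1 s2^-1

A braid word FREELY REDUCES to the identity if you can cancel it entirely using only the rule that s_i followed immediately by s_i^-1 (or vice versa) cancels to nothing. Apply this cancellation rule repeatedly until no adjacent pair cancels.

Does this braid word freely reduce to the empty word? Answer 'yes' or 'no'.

Answer: no

Derivation:
Gen 1 (s3): push. Stack: [s3]
Gen 2 (s1): push. Stack: [s3 s1]
Gen 3 (s2): push. Stack: [s3 s1 s2]
Gen 4 (s4): push. Stack: [s3 s1 s2 s4]
Gen 5 (s3): push. Stack: [s3 s1 s2 s4 s3]
Gen 6 (s4): push. Stack: [s3 s1 s2 s4 s3 s4]
Gen 7 (s2^-1): push. Stack: [s3 s1 s2 s4 s3 s4 s2^-1]
Gen 8 (s1^-1): push. Stack: [s3 s1 s2 s4 s3 s4 s2^-1 s1^-1]
Gen 9 (s2^-1): push. Stack: [s3 s1 s2 s4 s3 s4 s2^-1 s1^-1 s2^-1]
Gen 10 (s2^-1): push. Stack: [s3 s1 s2 s4 s3 s4 s2^-1 s1^-1 s2^-1 s2^-1]
Reduced word: s3 s1 s2 s4 s3 s4 s2^-1 s1^-1 s2^-1 s2^-1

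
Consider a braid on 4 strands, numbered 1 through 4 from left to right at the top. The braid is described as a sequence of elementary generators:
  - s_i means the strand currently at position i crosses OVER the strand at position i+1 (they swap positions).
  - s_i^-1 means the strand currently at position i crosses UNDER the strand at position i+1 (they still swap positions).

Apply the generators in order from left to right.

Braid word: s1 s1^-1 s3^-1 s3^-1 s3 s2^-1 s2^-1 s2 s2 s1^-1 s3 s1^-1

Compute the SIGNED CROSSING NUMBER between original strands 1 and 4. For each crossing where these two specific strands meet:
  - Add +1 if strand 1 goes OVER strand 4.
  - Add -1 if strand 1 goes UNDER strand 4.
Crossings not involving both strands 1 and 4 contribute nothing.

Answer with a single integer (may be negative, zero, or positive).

Answer: 0

Derivation:
Gen 1: crossing 1x2. Both 1&4? no. Sum: 0
Gen 2: crossing 2x1. Both 1&4? no. Sum: 0
Gen 3: crossing 3x4. Both 1&4? no. Sum: 0
Gen 4: crossing 4x3. Both 1&4? no. Sum: 0
Gen 5: crossing 3x4. Both 1&4? no. Sum: 0
Gen 6: crossing 2x4. Both 1&4? no. Sum: 0
Gen 7: crossing 4x2. Both 1&4? no. Sum: 0
Gen 8: crossing 2x4. Both 1&4? no. Sum: 0
Gen 9: crossing 4x2. Both 1&4? no. Sum: 0
Gen 10: crossing 1x2. Both 1&4? no. Sum: 0
Gen 11: crossing 4x3. Both 1&4? no. Sum: 0
Gen 12: crossing 2x1. Both 1&4? no. Sum: 0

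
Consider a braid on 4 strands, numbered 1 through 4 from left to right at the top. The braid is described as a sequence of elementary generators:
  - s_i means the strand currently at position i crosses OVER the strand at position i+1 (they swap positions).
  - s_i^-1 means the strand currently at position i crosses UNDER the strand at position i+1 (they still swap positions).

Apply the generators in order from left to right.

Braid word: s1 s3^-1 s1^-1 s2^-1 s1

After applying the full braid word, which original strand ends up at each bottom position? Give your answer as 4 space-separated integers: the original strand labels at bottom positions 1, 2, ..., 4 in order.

Answer: 4 1 2 3

Derivation:
Gen 1 (s1): strand 1 crosses over strand 2. Perm now: [2 1 3 4]
Gen 2 (s3^-1): strand 3 crosses under strand 4. Perm now: [2 1 4 3]
Gen 3 (s1^-1): strand 2 crosses under strand 1. Perm now: [1 2 4 3]
Gen 4 (s2^-1): strand 2 crosses under strand 4. Perm now: [1 4 2 3]
Gen 5 (s1): strand 1 crosses over strand 4. Perm now: [4 1 2 3]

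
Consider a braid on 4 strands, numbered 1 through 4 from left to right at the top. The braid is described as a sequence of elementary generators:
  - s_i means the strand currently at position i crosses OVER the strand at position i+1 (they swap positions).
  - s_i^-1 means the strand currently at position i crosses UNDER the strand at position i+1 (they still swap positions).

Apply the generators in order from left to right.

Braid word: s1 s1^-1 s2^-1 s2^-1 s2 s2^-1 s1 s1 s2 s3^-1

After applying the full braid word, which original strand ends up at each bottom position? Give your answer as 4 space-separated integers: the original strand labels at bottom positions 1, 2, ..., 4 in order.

Gen 1 (s1): strand 1 crosses over strand 2. Perm now: [2 1 3 4]
Gen 2 (s1^-1): strand 2 crosses under strand 1. Perm now: [1 2 3 4]
Gen 3 (s2^-1): strand 2 crosses under strand 3. Perm now: [1 3 2 4]
Gen 4 (s2^-1): strand 3 crosses under strand 2. Perm now: [1 2 3 4]
Gen 5 (s2): strand 2 crosses over strand 3. Perm now: [1 3 2 4]
Gen 6 (s2^-1): strand 3 crosses under strand 2. Perm now: [1 2 3 4]
Gen 7 (s1): strand 1 crosses over strand 2. Perm now: [2 1 3 4]
Gen 8 (s1): strand 2 crosses over strand 1. Perm now: [1 2 3 4]
Gen 9 (s2): strand 2 crosses over strand 3. Perm now: [1 3 2 4]
Gen 10 (s3^-1): strand 2 crosses under strand 4. Perm now: [1 3 4 2]

Answer: 1 3 4 2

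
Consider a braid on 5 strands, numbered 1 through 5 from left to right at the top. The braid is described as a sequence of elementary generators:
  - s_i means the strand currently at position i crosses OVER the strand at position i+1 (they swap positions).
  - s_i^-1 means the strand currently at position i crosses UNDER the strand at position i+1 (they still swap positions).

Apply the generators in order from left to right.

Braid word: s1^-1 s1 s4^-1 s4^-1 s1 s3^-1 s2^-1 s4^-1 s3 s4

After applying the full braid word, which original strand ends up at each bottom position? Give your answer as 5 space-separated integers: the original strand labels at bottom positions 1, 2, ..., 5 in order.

Gen 1 (s1^-1): strand 1 crosses under strand 2. Perm now: [2 1 3 4 5]
Gen 2 (s1): strand 2 crosses over strand 1. Perm now: [1 2 3 4 5]
Gen 3 (s4^-1): strand 4 crosses under strand 5. Perm now: [1 2 3 5 4]
Gen 4 (s4^-1): strand 5 crosses under strand 4. Perm now: [1 2 3 4 5]
Gen 5 (s1): strand 1 crosses over strand 2. Perm now: [2 1 3 4 5]
Gen 6 (s3^-1): strand 3 crosses under strand 4. Perm now: [2 1 4 3 5]
Gen 7 (s2^-1): strand 1 crosses under strand 4. Perm now: [2 4 1 3 5]
Gen 8 (s4^-1): strand 3 crosses under strand 5. Perm now: [2 4 1 5 3]
Gen 9 (s3): strand 1 crosses over strand 5. Perm now: [2 4 5 1 3]
Gen 10 (s4): strand 1 crosses over strand 3. Perm now: [2 4 5 3 1]

Answer: 2 4 5 3 1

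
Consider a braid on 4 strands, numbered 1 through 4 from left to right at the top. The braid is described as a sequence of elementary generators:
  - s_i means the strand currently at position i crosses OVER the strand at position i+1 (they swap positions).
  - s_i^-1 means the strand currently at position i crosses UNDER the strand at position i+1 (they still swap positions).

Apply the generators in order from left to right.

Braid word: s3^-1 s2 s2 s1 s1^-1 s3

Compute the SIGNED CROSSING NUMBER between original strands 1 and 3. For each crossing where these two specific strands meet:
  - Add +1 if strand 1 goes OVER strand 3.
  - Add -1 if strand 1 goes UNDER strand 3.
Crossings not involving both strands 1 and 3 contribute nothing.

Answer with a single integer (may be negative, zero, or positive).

Gen 1: crossing 3x4. Both 1&3? no. Sum: 0
Gen 2: crossing 2x4. Both 1&3? no. Sum: 0
Gen 3: crossing 4x2. Both 1&3? no. Sum: 0
Gen 4: crossing 1x2. Both 1&3? no. Sum: 0
Gen 5: crossing 2x1. Both 1&3? no. Sum: 0
Gen 6: crossing 4x3. Both 1&3? no. Sum: 0

Answer: 0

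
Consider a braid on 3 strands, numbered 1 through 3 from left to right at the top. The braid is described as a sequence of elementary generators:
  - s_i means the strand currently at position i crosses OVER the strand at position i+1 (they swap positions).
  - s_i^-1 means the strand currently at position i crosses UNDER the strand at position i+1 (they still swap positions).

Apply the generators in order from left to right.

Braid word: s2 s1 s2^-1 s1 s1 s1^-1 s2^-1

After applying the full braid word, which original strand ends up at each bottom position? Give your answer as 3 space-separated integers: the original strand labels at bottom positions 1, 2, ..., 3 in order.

Answer: 2 1 3

Derivation:
Gen 1 (s2): strand 2 crosses over strand 3. Perm now: [1 3 2]
Gen 2 (s1): strand 1 crosses over strand 3. Perm now: [3 1 2]
Gen 3 (s2^-1): strand 1 crosses under strand 2. Perm now: [3 2 1]
Gen 4 (s1): strand 3 crosses over strand 2. Perm now: [2 3 1]
Gen 5 (s1): strand 2 crosses over strand 3. Perm now: [3 2 1]
Gen 6 (s1^-1): strand 3 crosses under strand 2. Perm now: [2 3 1]
Gen 7 (s2^-1): strand 3 crosses under strand 1. Perm now: [2 1 3]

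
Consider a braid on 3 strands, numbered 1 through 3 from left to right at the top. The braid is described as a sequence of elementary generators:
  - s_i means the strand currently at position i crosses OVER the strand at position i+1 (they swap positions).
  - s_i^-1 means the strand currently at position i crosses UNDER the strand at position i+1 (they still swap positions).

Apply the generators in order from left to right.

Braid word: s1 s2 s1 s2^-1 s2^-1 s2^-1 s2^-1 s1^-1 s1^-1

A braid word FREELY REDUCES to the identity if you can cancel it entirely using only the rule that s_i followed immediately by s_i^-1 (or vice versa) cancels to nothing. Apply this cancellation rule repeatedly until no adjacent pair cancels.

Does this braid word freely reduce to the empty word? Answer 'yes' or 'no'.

Gen 1 (s1): push. Stack: [s1]
Gen 2 (s2): push. Stack: [s1 s2]
Gen 3 (s1): push. Stack: [s1 s2 s1]
Gen 4 (s2^-1): push. Stack: [s1 s2 s1 s2^-1]
Gen 5 (s2^-1): push. Stack: [s1 s2 s1 s2^-1 s2^-1]
Gen 6 (s2^-1): push. Stack: [s1 s2 s1 s2^-1 s2^-1 s2^-1]
Gen 7 (s2^-1): push. Stack: [s1 s2 s1 s2^-1 s2^-1 s2^-1 s2^-1]
Gen 8 (s1^-1): push. Stack: [s1 s2 s1 s2^-1 s2^-1 s2^-1 s2^-1 s1^-1]
Gen 9 (s1^-1): push. Stack: [s1 s2 s1 s2^-1 s2^-1 s2^-1 s2^-1 s1^-1 s1^-1]
Reduced word: s1 s2 s1 s2^-1 s2^-1 s2^-1 s2^-1 s1^-1 s1^-1

Answer: no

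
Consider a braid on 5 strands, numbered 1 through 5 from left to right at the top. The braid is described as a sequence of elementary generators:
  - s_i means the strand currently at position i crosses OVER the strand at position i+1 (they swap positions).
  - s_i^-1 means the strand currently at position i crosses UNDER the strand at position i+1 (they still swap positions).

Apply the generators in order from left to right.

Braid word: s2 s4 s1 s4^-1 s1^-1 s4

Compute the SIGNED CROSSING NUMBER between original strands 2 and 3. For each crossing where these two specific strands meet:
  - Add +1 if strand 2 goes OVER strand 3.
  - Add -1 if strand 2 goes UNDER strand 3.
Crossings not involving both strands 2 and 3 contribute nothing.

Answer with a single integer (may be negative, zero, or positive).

Answer: 1

Derivation:
Gen 1: 2 over 3. Both 2&3? yes. Contrib: +1. Sum: 1
Gen 2: crossing 4x5. Both 2&3? no. Sum: 1
Gen 3: crossing 1x3. Both 2&3? no. Sum: 1
Gen 4: crossing 5x4. Both 2&3? no. Sum: 1
Gen 5: crossing 3x1. Both 2&3? no. Sum: 1
Gen 6: crossing 4x5. Both 2&3? no. Sum: 1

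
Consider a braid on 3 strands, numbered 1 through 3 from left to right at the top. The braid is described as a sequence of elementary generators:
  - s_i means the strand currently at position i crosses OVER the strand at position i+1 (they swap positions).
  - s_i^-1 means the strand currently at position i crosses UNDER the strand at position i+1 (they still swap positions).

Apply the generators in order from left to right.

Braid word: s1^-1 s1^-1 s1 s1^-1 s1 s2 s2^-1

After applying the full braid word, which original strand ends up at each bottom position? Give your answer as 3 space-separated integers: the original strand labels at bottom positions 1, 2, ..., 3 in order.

Answer: 2 1 3

Derivation:
Gen 1 (s1^-1): strand 1 crosses under strand 2. Perm now: [2 1 3]
Gen 2 (s1^-1): strand 2 crosses under strand 1. Perm now: [1 2 3]
Gen 3 (s1): strand 1 crosses over strand 2. Perm now: [2 1 3]
Gen 4 (s1^-1): strand 2 crosses under strand 1. Perm now: [1 2 3]
Gen 5 (s1): strand 1 crosses over strand 2. Perm now: [2 1 3]
Gen 6 (s2): strand 1 crosses over strand 3. Perm now: [2 3 1]
Gen 7 (s2^-1): strand 3 crosses under strand 1. Perm now: [2 1 3]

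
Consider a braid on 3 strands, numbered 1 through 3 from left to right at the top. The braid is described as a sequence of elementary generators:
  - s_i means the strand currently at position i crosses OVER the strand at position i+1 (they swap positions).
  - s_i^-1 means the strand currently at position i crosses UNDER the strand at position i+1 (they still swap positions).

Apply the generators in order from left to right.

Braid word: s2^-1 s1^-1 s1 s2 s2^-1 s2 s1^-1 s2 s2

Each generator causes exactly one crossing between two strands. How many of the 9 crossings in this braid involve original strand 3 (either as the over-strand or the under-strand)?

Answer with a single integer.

Answer: 8

Derivation:
Gen 1: crossing 2x3. Involves strand 3? yes. Count so far: 1
Gen 2: crossing 1x3. Involves strand 3? yes. Count so far: 2
Gen 3: crossing 3x1. Involves strand 3? yes. Count so far: 3
Gen 4: crossing 3x2. Involves strand 3? yes. Count so far: 4
Gen 5: crossing 2x3. Involves strand 3? yes. Count so far: 5
Gen 6: crossing 3x2. Involves strand 3? yes. Count so far: 6
Gen 7: crossing 1x2. Involves strand 3? no. Count so far: 6
Gen 8: crossing 1x3. Involves strand 3? yes. Count so far: 7
Gen 9: crossing 3x1. Involves strand 3? yes. Count so far: 8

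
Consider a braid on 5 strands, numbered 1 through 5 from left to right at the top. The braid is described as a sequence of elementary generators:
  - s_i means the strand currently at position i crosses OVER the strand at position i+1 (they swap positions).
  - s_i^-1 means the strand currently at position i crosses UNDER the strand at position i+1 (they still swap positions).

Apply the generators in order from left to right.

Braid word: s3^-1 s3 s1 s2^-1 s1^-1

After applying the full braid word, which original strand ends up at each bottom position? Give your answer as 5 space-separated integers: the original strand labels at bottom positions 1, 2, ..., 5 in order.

Answer: 3 2 1 4 5

Derivation:
Gen 1 (s3^-1): strand 3 crosses under strand 4. Perm now: [1 2 4 3 5]
Gen 2 (s3): strand 4 crosses over strand 3. Perm now: [1 2 3 4 5]
Gen 3 (s1): strand 1 crosses over strand 2. Perm now: [2 1 3 4 5]
Gen 4 (s2^-1): strand 1 crosses under strand 3. Perm now: [2 3 1 4 5]
Gen 5 (s1^-1): strand 2 crosses under strand 3. Perm now: [3 2 1 4 5]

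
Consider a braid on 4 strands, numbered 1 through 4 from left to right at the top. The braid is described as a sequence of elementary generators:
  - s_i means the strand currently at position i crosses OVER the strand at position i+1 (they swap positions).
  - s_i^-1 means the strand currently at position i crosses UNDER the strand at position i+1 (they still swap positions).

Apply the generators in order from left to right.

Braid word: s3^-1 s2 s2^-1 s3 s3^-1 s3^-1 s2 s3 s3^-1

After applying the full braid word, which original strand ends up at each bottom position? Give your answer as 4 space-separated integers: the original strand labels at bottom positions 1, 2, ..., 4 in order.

Gen 1 (s3^-1): strand 3 crosses under strand 4. Perm now: [1 2 4 3]
Gen 2 (s2): strand 2 crosses over strand 4. Perm now: [1 4 2 3]
Gen 3 (s2^-1): strand 4 crosses under strand 2. Perm now: [1 2 4 3]
Gen 4 (s3): strand 4 crosses over strand 3. Perm now: [1 2 3 4]
Gen 5 (s3^-1): strand 3 crosses under strand 4. Perm now: [1 2 4 3]
Gen 6 (s3^-1): strand 4 crosses under strand 3. Perm now: [1 2 3 4]
Gen 7 (s2): strand 2 crosses over strand 3. Perm now: [1 3 2 4]
Gen 8 (s3): strand 2 crosses over strand 4. Perm now: [1 3 4 2]
Gen 9 (s3^-1): strand 4 crosses under strand 2. Perm now: [1 3 2 4]

Answer: 1 3 2 4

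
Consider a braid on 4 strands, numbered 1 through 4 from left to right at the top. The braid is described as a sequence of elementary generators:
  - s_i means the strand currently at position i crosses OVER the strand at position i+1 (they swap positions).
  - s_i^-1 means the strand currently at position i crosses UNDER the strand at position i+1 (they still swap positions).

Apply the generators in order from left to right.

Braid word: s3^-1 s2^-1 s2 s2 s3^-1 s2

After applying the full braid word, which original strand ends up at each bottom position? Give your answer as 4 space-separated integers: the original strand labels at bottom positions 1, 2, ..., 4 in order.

Answer: 1 3 4 2

Derivation:
Gen 1 (s3^-1): strand 3 crosses under strand 4. Perm now: [1 2 4 3]
Gen 2 (s2^-1): strand 2 crosses under strand 4. Perm now: [1 4 2 3]
Gen 3 (s2): strand 4 crosses over strand 2. Perm now: [1 2 4 3]
Gen 4 (s2): strand 2 crosses over strand 4. Perm now: [1 4 2 3]
Gen 5 (s3^-1): strand 2 crosses under strand 3. Perm now: [1 4 3 2]
Gen 6 (s2): strand 4 crosses over strand 3. Perm now: [1 3 4 2]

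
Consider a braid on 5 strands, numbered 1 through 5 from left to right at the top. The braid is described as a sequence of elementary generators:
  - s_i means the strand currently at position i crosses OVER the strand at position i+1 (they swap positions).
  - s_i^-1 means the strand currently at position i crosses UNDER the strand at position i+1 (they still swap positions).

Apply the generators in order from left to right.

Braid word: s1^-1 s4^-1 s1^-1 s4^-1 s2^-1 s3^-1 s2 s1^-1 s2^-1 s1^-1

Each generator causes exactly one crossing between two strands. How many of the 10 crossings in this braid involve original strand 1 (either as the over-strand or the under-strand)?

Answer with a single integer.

Gen 1: crossing 1x2. Involves strand 1? yes. Count so far: 1
Gen 2: crossing 4x5. Involves strand 1? no. Count so far: 1
Gen 3: crossing 2x1. Involves strand 1? yes. Count so far: 2
Gen 4: crossing 5x4. Involves strand 1? no. Count so far: 2
Gen 5: crossing 2x3. Involves strand 1? no. Count so far: 2
Gen 6: crossing 2x4. Involves strand 1? no. Count so far: 2
Gen 7: crossing 3x4. Involves strand 1? no. Count so far: 2
Gen 8: crossing 1x4. Involves strand 1? yes. Count so far: 3
Gen 9: crossing 1x3. Involves strand 1? yes. Count so far: 4
Gen 10: crossing 4x3. Involves strand 1? no. Count so far: 4

Answer: 4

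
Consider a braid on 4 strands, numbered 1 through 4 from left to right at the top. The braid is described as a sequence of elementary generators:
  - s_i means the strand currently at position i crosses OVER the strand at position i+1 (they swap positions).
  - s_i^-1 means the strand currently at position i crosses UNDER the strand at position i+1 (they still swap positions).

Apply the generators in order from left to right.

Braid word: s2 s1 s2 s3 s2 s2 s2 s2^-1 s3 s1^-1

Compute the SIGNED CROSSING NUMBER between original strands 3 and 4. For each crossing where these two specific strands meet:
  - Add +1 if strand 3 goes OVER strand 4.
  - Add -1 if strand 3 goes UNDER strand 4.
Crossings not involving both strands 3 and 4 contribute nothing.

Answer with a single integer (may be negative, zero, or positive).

Answer: 0

Derivation:
Gen 1: crossing 2x3. Both 3&4? no. Sum: 0
Gen 2: crossing 1x3. Both 3&4? no. Sum: 0
Gen 3: crossing 1x2. Both 3&4? no. Sum: 0
Gen 4: crossing 1x4. Both 3&4? no. Sum: 0
Gen 5: crossing 2x4. Both 3&4? no. Sum: 0
Gen 6: crossing 4x2. Both 3&4? no. Sum: 0
Gen 7: crossing 2x4. Both 3&4? no. Sum: 0
Gen 8: crossing 4x2. Both 3&4? no. Sum: 0
Gen 9: crossing 4x1. Both 3&4? no. Sum: 0
Gen 10: crossing 3x2. Both 3&4? no. Sum: 0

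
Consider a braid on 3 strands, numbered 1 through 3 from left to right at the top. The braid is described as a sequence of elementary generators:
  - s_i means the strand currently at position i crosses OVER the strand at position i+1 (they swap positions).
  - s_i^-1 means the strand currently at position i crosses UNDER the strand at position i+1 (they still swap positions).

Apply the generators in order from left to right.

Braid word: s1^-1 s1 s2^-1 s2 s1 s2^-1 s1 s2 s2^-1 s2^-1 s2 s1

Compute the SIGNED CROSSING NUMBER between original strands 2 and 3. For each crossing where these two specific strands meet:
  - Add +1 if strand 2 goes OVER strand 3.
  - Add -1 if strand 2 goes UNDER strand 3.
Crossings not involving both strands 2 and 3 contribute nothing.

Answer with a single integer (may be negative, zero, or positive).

Gen 1: crossing 1x2. Both 2&3? no. Sum: 0
Gen 2: crossing 2x1. Both 2&3? no. Sum: 0
Gen 3: 2 under 3. Both 2&3? yes. Contrib: -1. Sum: -1
Gen 4: 3 over 2. Both 2&3? yes. Contrib: -1. Sum: -2
Gen 5: crossing 1x2. Both 2&3? no. Sum: -2
Gen 6: crossing 1x3. Both 2&3? no. Sum: -2
Gen 7: 2 over 3. Both 2&3? yes. Contrib: +1. Sum: -1
Gen 8: crossing 2x1. Both 2&3? no. Sum: -1
Gen 9: crossing 1x2. Both 2&3? no. Sum: -1
Gen 10: crossing 2x1. Both 2&3? no. Sum: -1
Gen 11: crossing 1x2. Both 2&3? no. Sum: -1
Gen 12: 3 over 2. Both 2&3? yes. Contrib: -1. Sum: -2

Answer: -2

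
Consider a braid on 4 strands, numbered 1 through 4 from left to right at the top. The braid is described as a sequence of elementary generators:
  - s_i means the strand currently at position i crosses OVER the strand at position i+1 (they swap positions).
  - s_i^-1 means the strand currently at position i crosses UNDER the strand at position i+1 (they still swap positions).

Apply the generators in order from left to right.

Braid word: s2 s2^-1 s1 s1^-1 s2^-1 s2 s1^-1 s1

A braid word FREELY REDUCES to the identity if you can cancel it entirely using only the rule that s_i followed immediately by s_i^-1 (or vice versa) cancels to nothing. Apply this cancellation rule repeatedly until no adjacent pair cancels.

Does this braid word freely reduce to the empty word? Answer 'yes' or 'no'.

Gen 1 (s2): push. Stack: [s2]
Gen 2 (s2^-1): cancels prior s2. Stack: []
Gen 3 (s1): push. Stack: [s1]
Gen 4 (s1^-1): cancels prior s1. Stack: []
Gen 5 (s2^-1): push. Stack: [s2^-1]
Gen 6 (s2): cancels prior s2^-1. Stack: []
Gen 7 (s1^-1): push. Stack: [s1^-1]
Gen 8 (s1): cancels prior s1^-1. Stack: []
Reduced word: (empty)

Answer: yes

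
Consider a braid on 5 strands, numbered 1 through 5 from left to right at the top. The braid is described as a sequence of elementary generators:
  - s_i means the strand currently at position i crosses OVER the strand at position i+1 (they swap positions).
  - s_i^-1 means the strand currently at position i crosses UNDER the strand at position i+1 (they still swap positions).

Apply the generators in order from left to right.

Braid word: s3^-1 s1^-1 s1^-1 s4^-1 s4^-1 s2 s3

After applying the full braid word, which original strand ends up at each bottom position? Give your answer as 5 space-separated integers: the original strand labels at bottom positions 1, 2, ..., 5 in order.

Answer: 1 4 3 2 5

Derivation:
Gen 1 (s3^-1): strand 3 crosses under strand 4. Perm now: [1 2 4 3 5]
Gen 2 (s1^-1): strand 1 crosses under strand 2. Perm now: [2 1 4 3 5]
Gen 3 (s1^-1): strand 2 crosses under strand 1. Perm now: [1 2 4 3 5]
Gen 4 (s4^-1): strand 3 crosses under strand 5. Perm now: [1 2 4 5 3]
Gen 5 (s4^-1): strand 5 crosses under strand 3. Perm now: [1 2 4 3 5]
Gen 6 (s2): strand 2 crosses over strand 4. Perm now: [1 4 2 3 5]
Gen 7 (s3): strand 2 crosses over strand 3. Perm now: [1 4 3 2 5]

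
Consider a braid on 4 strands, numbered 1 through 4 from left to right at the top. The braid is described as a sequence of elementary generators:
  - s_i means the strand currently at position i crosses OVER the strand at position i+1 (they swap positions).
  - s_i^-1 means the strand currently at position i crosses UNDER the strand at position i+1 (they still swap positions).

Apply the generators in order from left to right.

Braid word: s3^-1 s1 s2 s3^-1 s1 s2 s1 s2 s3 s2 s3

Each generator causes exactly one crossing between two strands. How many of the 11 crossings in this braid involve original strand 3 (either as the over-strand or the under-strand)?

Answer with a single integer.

Answer: 4

Derivation:
Gen 1: crossing 3x4. Involves strand 3? yes. Count so far: 1
Gen 2: crossing 1x2. Involves strand 3? no. Count so far: 1
Gen 3: crossing 1x4. Involves strand 3? no. Count so far: 1
Gen 4: crossing 1x3. Involves strand 3? yes. Count so far: 2
Gen 5: crossing 2x4. Involves strand 3? no. Count so far: 2
Gen 6: crossing 2x3. Involves strand 3? yes. Count so far: 3
Gen 7: crossing 4x3. Involves strand 3? yes. Count so far: 4
Gen 8: crossing 4x2. Involves strand 3? no. Count so far: 4
Gen 9: crossing 4x1. Involves strand 3? no. Count so far: 4
Gen 10: crossing 2x1. Involves strand 3? no. Count so far: 4
Gen 11: crossing 2x4. Involves strand 3? no. Count so far: 4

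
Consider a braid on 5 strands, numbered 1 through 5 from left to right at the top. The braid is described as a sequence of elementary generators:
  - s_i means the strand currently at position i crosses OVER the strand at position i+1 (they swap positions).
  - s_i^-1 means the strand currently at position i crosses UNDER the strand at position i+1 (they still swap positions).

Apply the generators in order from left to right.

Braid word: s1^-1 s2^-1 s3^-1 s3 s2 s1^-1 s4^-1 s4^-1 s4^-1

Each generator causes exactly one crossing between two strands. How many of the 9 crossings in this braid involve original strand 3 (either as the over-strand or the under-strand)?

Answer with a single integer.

Answer: 2

Derivation:
Gen 1: crossing 1x2. Involves strand 3? no. Count so far: 0
Gen 2: crossing 1x3. Involves strand 3? yes. Count so far: 1
Gen 3: crossing 1x4. Involves strand 3? no. Count so far: 1
Gen 4: crossing 4x1. Involves strand 3? no. Count so far: 1
Gen 5: crossing 3x1. Involves strand 3? yes. Count so far: 2
Gen 6: crossing 2x1. Involves strand 3? no. Count so far: 2
Gen 7: crossing 4x5. Involves strand 3? no. Count so far: 2
Gen 8: crossing 5x4. Involves strand 3? no. Count so far: 2
Gen 9: crossing 4x5. Involves strand 3? no. Count so far: 2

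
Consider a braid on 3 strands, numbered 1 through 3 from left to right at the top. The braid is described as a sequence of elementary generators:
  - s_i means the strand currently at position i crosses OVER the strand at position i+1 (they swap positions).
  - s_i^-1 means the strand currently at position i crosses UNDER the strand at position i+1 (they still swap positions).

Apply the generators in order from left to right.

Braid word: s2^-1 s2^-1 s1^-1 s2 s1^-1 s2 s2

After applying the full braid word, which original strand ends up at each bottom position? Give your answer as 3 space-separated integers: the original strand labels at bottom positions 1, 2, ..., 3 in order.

Gen 1 (s2^-1): strand 2 crosses under strand 3. Perm now: [1 3 2]
Gen 2 (s2^-1): strand 3 crosses under strand 2. Perm now: [1 2 3]
Gen 3 (s1^-1): strand 1 crosses under strand 2. Perm now: [2 1 3]
Gen 4 (s2): strand 1 crosses over strand 3. Perm now: [2 3 1]
Gen 5 (s1^-1): strand 2 crosses under strand 3. Perm now: [3 2 1]
Gen 6 (s2): strand 2 crosses over strand 1. Perm now: [3 1 2]
Gen 7 (s2): strand 1 crosses over strand 2. Perm now: [3 2 1]

Answer: 3 2 1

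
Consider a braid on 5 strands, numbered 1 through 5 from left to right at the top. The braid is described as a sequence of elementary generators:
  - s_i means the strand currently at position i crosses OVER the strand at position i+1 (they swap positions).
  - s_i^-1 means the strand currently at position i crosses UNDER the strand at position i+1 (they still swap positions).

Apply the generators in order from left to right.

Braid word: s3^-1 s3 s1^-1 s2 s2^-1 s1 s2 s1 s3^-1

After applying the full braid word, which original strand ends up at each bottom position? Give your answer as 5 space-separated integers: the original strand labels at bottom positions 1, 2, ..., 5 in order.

Gen 1 (s3^-1): strand 3 crosses under strand 4. Perm now: [1 2 4 3 5]
Gen 2 (s3): strand 4 crosses over strand 3. Perm now: [1 2 3 4 5]
Gen 3 (s1^-1): strand 1 crosses under strand 2. Perm now: [2 1 3 4 5]
Gen 4 (s2): strand 1 crosses over strand 3. Perm now: [2 3 1 4 5]
Gen 5 (s2^-1): strand 3 crosses under strand 1. Perm now: [2 1 3 4 5]
Gen 6 (s1): strand 2 crosses over strand 1. Perm now: [1 2 3 4 5]
Gen 7 (s2): strand 2 crosses over strand 3. Perm now: [1 3 2 4 5]
Gen 8 (s1): strand 1 crosses over strand 3. Perm now: [3 1 2 4 5]
Gen 9 (s3^-1): strand 2 crosses under strand 4. Perm now: [3 1 4 2 5]

Answer: 3 1 4 2 5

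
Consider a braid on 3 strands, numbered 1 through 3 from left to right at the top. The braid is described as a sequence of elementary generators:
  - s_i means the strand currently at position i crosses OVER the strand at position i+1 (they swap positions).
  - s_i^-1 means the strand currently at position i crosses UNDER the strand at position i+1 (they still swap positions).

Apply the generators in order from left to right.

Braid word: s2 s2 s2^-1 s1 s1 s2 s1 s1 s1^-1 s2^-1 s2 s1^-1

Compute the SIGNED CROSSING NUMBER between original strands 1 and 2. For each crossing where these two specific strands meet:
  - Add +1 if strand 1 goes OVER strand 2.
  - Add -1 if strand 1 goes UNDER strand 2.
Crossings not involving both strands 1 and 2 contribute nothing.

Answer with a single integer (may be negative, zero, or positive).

Answer: 0

Derivation:
Gen 1: crossing 2x3. Both 1&2? no. Sum: 0
Gen 2: crossing 3x2. Both 1&2? no. Sum: 0
Gen 3: crossing 2x3. Both 1&2? no. Sum: 0
Gen 4: crossing 1x3. Both 1&2? no. Sum: 0
Gen 5: crossing 3x1. Both 1&2? no. Sum: 0
Gen 6: crossing 3x2. Both 1&2? no. Sum: 0
Gen 7: 1 over 2. Both 1&2? yes. Contrib: +1. Sum: 1
Gen 8: 2 over 1. Both 1&2? yes. Contrib: -1. Sum: 0
Gen 9: 1 under 2. Both 1&2? yes. Contrib: -1. Sum: -1
Gen 10: crossing 1x3. Both 1&2? no. Sum: -1
Gen 11: crossing 3x1. Both 1&2? no. Sum: -1
Gen 12: 2 under 1. Both 1&2? yes. Contrib: +1. Sum: 0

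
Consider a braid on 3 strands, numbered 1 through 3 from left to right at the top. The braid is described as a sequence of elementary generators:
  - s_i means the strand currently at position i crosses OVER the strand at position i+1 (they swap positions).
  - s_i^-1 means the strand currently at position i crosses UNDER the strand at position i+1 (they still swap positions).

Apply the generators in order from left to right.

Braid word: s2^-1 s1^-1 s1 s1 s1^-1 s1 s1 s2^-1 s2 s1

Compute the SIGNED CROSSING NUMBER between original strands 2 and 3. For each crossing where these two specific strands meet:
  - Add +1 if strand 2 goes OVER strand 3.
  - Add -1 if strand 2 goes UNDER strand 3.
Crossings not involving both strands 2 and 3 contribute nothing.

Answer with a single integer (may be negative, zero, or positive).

Answer: 1

Derivation:
Gen 1: 2 under 3. Both 2&3? yes. Contrib: -1. Sum: -1
Gen 2: crossing 1x3. Both 2&3? no. Sum: -1
Gen 3: crossing 3x1. Both 2&3? no. Sum: -1
Gen 4: crossing 1x3. Both 2&3? no. Sum: -1
Gen 5: crossing 3x1. Both 2&3? no. Sum: -1
Gen 6: crossing 1x3. Both 2&3? no. Sum: -1
Gen 7: crossing 3x1. Both 2&3? no. Sum: -1
Gen 8: 3 under 2. Both 2&3? yes. Contrib: +1. Sum: 0
Gen 9: 2 over 3. Both 2&3? yes. Contrib: +1. Sum: 1
Gen 10: crossing 1x3. Both 2&3? no. Sum: 1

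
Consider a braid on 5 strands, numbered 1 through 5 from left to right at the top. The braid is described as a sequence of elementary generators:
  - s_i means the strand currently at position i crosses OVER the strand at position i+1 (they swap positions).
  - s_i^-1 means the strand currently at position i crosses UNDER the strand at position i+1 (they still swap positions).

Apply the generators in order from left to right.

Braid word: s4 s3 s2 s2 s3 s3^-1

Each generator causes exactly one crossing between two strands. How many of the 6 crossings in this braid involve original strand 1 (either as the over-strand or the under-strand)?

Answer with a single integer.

Answer: 0

Derivation:
Gen 1: crossing 4x5. Involves strand 1? no. Count so far: 0
Gen 2: crossing 3x5. Involves strand 1? no. Count so far: 0
Gen 3: crossing 2x5. Involves strand 1? no. Count so far: 0
Gen 4: crossing 5x2. Involves strand 1? no. Count so far: 0
Gen 5: crossing 5x3. Involves strand 1? no. Count so far: 0
Gen 6: crossing 3x5. Involves strand 1? no. Count so far: 0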